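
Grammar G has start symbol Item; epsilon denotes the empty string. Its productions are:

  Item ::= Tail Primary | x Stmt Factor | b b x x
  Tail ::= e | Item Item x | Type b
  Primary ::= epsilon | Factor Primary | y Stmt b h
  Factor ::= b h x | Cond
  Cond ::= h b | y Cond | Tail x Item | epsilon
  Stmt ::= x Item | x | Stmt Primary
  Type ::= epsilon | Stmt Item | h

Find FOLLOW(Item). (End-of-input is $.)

{ $, b, e, h, x, y }

Item is the start symbol, so $ ∈ FOLLOW(Item).
In Tail ::= Item Item x: add FIRST(Item x) = { b, e, h, x }.
In Tail ::= Item Item x: add FIRST(x) = { x }.
In Cond ::= Tail x Item: Item is at the end, add FOLLOW(Cond) = { $, b, e, h, x, y }.
In Stmt ::= x Item: Item is at the end, add FOLLOW(Stmt) = { $, b, e, h, x, y }.
In Type ::= Stmt Item: Item is at the end, add FOLLOW(Type) = { b }.
Union: FOLLOW(Item) = { $, b, e, h, x, y }.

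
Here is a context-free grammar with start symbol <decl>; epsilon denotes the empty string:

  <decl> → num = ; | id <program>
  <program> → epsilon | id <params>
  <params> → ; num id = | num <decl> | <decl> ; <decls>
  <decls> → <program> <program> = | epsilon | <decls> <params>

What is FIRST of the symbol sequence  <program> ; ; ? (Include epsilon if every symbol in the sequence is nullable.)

{ ;, id }

Add FIRST(<program>)\{epsilon} = { id }; <program> is nullable, continue.
; is a terminal; add {;} and stop.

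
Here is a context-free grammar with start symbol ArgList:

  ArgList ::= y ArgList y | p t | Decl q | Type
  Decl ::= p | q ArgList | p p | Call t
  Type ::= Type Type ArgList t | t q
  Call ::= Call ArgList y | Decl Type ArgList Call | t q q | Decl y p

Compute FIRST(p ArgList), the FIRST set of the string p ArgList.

{ p }

p is a terminal; add {p} and stop.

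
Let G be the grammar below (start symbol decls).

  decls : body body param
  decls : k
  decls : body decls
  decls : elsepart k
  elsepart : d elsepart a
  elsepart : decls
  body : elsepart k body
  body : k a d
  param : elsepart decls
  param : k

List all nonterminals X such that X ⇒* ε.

{ } (none)

No nonterminal has an empty production or an RHS whose symbols are all nullable.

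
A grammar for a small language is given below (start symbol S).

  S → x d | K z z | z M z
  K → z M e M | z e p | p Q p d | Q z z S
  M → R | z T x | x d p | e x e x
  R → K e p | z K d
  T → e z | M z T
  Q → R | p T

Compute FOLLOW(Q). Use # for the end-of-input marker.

{ p, z }

In K → p Q p d: add FIRST(p d) = { p }.
In K → Q z z S: add FIRST(z z S) = { z }.
Union: FOLLOW(Q) = { p, z }.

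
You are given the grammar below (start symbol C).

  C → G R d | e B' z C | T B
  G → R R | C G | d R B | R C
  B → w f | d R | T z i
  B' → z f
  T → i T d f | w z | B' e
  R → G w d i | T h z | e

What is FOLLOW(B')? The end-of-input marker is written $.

{ e, z }

In C → e B' z C: add FIRST(z C) = { z }.
In T → B' e: add FIRST(e) = { e }.
Union: FOLLOW(B') = { e, z }.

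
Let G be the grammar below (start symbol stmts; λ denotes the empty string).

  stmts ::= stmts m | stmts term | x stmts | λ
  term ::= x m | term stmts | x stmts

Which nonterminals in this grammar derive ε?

{ stmts }

Directly nullable (have an λ-production): stmts.
No other nonterminal has a production whose RHS symbols are all nullable.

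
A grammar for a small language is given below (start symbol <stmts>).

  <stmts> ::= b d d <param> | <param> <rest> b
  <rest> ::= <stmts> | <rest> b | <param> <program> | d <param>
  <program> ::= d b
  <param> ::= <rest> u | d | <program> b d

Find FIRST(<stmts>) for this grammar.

<stmts> ::= b d d <param> contributes {b}.
From <stmts> ::= <param> <rest> b: add FIRST(<param>) = { b, d }.
Union: FIRST(<stmts>) = { b, d }.

{ b, d }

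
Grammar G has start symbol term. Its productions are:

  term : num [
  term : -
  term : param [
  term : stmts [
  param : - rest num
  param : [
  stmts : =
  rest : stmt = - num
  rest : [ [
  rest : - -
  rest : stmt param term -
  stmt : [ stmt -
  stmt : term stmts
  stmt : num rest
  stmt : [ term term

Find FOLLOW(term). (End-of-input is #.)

{ #, -, =, [, num }

term is the start symbol, so # ∈ FOLLOW(term).
In rest : stmt param term -: add FIRST(-) = { - }.
In stmt : term stmts: add FIRST(stmts) = { = }.
In stmt : [ term term: add FIRST(term) = { -, =, [, num }.
In stmt : [ term term: term is at the end, add FOLLOW(stmt) = { -, =, [ }.
Union: FOLLOW(term) = { #, -, =, [, num }.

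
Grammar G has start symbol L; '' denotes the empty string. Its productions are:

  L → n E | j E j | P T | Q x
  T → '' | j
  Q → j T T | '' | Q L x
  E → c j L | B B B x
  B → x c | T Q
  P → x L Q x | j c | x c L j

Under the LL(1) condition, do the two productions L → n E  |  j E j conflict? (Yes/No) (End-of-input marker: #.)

FIRST(n E) = { n } and FIRST(j E j) = { j }.
The FIRST sets are disjoint and neither alternative is nullable — no conflict.

No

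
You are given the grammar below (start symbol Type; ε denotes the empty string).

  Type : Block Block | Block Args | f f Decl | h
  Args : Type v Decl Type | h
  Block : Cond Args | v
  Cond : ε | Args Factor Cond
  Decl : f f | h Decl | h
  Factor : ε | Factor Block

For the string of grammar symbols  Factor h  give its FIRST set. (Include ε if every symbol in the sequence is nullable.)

Add FIRST(Factor)\{ε} = { f, h, v }; Factor is nullable, continue.
h is a terminal; add {h} and stop.

{ f, h, v }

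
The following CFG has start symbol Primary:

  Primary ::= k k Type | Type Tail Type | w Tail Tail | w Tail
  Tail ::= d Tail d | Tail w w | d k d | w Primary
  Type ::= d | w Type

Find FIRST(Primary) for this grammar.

{ d, k, w }

Primary ::= k k Type contributes {k}.
From Primary ::= Type Tail Type: add FIRST(Type) = { d, w }.
Primary ::= w Tail Tail contributes {w}.
Primary ::= w Tail contributes {w}.
Union: FIRST(Primary) = { d, k, w }.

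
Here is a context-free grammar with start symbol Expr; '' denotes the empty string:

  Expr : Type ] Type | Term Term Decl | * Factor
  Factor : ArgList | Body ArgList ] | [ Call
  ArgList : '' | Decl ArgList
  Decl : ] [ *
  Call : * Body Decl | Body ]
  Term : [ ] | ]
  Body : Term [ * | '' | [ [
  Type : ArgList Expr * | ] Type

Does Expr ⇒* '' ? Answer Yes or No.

Nullable nonterminals: ArgList, Body, Factor.
No production of Expr has an RHS whose symbols are all nullable, so Expr is not nullable.

No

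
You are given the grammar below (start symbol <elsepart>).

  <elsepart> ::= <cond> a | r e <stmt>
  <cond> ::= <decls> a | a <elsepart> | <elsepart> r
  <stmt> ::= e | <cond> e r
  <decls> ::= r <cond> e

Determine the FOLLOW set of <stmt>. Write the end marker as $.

In <elsepart> ::= r e <stmt>: <stmt> is at the end, add FOLLOW(<elsepart>) = { $, a, e, r }.
Union: FOLLOW(<stmt>) = { $, a, e, r }.

{ $, a, e, r }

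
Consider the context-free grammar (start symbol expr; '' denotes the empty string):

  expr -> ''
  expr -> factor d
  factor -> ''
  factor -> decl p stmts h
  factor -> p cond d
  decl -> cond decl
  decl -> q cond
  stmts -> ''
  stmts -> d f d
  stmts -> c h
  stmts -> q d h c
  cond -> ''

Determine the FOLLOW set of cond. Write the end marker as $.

{ d, p, q }

In factor -> p cond d: add FIRST(d) = { d }.
In decl -> cond decl: add FIRST(decl) = { q }.
In decl -> q cond: cond is at the end, add FOLLOW(decl) = { p }.
Union: FOLLOW(cond) = { d, p, q }.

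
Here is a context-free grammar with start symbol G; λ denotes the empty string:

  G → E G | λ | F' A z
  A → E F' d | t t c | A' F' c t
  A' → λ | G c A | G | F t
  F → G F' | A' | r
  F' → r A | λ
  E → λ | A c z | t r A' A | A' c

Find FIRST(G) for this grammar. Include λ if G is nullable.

From G → E G: E, G nullable, take FIRST(E) ∪ FIRST(G) = { c, d, r, t }; also λ since the whole RHS is nullable.
G → λ contributes λ.
From G → F' A z: F' nullable, take FIRST(F') ∪ FIRST(A) = { c, d, r, t }.
Union: FIRST(G) = { c, d, r, t, λ }.

{ c, d, r, t, λ }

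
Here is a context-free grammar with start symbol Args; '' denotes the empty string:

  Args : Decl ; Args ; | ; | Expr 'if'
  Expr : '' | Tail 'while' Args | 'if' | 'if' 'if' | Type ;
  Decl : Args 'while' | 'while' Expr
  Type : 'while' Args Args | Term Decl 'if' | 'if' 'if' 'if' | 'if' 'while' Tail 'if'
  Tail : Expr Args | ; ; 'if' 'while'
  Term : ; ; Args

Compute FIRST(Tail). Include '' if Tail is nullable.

{ 'if', 'while', ; }

From Tail : Expr Args: Expr nullable, take FIRST(Expr) ∪ FIRST(Args) = { 'if', 'while', ; }.
Tail : ; ; 'if' 'while' contributes {;}.
Union: FIRST(Tail) = { 'if', 'while', ; }.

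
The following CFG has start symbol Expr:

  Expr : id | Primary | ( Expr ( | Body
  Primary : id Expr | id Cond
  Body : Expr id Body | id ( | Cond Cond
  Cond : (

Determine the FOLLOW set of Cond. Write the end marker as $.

In Primary : id Cond: Cond is at the end, add FOLLOW(Primary) = { $, (, id }.
In Body : Cond Cond: add FIRST(Cond) = { ( }.
In Body : Cond Cond: Cond is at the end, add FOLLOW(Body) = { $, (, id }.
Union: FOLLOW(Cond) = { $, (, id }.

{ $, (, id }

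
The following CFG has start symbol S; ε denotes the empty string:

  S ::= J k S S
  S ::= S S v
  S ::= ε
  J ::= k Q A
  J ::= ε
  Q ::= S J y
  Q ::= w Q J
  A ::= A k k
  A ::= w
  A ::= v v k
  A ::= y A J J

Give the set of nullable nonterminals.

{ J, S }

Directly nullable (have an ε-production): S, J.
No other nonterminal has a production whose RHS symbols are all nullable.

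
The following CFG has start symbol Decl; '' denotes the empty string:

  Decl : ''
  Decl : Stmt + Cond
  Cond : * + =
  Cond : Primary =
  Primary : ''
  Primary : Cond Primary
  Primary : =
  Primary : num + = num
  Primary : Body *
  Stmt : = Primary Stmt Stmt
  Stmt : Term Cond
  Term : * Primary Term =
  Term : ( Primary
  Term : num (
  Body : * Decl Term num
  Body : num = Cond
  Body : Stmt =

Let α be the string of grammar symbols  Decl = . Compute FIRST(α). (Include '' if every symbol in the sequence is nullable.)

Add FIRST(Decl)\{''} = { (, *, =, num }; Decl is nullable, continue.
= is a terminal; add {=} and stop.

{ (, *, =, num }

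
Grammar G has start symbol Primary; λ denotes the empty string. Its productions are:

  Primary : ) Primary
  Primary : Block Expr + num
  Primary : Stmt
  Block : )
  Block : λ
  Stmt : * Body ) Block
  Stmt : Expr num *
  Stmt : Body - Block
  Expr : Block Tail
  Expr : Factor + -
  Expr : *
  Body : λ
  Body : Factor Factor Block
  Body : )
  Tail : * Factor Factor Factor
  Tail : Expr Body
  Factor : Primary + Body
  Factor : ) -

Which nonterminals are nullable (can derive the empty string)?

{ Block, Body }

Directly nullable (have an λ-production): Block, Body.
No other nonterminal has a production whose RHS symbols are all nullable.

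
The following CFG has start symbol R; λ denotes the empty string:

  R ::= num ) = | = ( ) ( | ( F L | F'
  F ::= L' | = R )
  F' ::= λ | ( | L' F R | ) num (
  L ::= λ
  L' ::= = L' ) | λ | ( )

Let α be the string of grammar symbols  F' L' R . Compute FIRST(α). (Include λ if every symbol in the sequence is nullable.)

{ (, ), =, num, λ }

Add FIRST(F')\{λ} = { (, ), =, num }; F' is nullable, continue.
Add FIRST(L')\{λ} = { (, = }; L' is nullable, continue.
Add FIRST(R)\{λ} = { (, ), =, num }; R is nullable, continue.
Every symbol is nullable, so include λ.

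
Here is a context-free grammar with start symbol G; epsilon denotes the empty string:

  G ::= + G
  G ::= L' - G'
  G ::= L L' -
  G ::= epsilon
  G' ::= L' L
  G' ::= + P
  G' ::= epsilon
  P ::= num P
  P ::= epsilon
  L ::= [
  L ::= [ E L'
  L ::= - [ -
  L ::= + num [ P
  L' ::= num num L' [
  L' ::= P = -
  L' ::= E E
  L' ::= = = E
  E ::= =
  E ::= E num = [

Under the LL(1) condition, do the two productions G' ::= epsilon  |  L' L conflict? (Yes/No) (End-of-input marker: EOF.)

No

FIRST(epsilon) = { epsilon } and FIRST(L' L) = { =, num }.
The first is nullable but FOLLOW(G') = { EOF } is disjoint from FIRST of the second.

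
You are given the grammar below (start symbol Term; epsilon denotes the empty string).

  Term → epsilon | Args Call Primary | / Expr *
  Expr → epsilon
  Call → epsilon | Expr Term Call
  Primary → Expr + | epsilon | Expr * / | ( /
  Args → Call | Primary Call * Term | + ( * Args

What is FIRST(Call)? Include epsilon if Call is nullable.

Call → epsilon contributes epsilon.
From Call → Expr Term Call: Expr, Term, Call nullable, take FIRST(Expr) ∪ FIRST(Term) ∪ FIRST(Call) = { (, *, +, / }; also epsilon since the whole RHS is nullable.
Union: FIRST(Call) = { (, *, +, /, epsilon }.

{ (, *, +, /, epsilon }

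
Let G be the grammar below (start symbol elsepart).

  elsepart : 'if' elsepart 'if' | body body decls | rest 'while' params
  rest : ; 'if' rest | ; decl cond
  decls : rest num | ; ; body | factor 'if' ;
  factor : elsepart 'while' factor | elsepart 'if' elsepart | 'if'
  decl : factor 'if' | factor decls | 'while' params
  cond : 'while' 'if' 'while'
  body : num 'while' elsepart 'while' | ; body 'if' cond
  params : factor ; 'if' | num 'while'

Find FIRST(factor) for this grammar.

{ 'if', ;, num }

From factor : elsepart 'while' factor: add FIRST(elsepart) = { 'if', ;, num }.
From factor : elsepart 'if' elsepart: add FIRST(elsepart) = { 'if', ;, num }.
factor : 'if' contributes {'if'}.
Union: FIRST(factor) = { 'if', ;, num }.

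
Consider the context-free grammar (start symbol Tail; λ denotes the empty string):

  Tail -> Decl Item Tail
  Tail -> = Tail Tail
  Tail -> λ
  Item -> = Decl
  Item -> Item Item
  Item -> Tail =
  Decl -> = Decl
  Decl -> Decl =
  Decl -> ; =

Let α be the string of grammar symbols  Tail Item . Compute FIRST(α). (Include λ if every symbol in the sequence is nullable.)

Add FIRST(Tail)\{λ} = { ;, = }; Tail is nullable, continue.
Add FIRST(Item) = { ;, = }; Item is not nullable, stop.

{ ;, = }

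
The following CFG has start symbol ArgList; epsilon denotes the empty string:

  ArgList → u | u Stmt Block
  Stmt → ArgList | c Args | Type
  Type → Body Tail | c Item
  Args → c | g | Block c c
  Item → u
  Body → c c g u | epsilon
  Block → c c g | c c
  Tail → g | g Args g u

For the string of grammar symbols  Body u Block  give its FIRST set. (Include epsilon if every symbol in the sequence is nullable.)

Add FIRST(Body)\{epsilon} = { c }; Body is nullable, continue.
u is a terminal; add {u} and stop.

{ c, u }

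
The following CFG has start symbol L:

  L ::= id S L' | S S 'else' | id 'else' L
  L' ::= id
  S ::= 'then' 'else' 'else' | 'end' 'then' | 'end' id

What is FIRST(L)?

L ::= id S L' contributes {id}.
From L ::= S S 'else': add FIRST(S) = { 'end', 'then' }.
L ::= id 'else' L contributes {id}.
Union: FIRST(L) = { 'end', 'then', id }.

{ 'end', 'then', id }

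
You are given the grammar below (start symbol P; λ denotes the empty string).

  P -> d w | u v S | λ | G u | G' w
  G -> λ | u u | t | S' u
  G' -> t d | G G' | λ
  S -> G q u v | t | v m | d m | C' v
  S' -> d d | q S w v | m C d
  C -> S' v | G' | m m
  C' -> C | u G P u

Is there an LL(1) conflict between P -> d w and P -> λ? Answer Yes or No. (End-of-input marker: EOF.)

No

FIRST(d w) = { d } and FIRST(λ) = { λ }.
The second is nullable but FOLLOW(P) = { EOF, u } is disjoint from FIRST of the first.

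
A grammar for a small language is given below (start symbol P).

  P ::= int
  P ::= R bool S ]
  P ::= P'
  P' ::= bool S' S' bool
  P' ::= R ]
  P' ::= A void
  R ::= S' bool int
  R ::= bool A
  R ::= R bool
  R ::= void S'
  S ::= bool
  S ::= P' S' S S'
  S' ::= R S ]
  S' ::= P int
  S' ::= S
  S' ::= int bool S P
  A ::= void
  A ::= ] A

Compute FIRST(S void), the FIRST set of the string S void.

{ ], bool, int, void }

Add FIRST(S) = { ], bool, int, void }; S is not nullable, stop.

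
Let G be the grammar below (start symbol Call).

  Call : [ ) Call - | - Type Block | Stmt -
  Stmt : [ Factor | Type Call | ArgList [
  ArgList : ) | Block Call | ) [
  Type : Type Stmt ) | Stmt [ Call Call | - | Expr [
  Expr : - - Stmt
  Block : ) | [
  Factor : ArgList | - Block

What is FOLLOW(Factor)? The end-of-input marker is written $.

{ ), -, [ }

In Stmt : [ Factor: Factor is at the end, add FOLLOW(Stmt) = { ), -, [ }.
Union: FOLLOW(Factor) = { ), -, [ }.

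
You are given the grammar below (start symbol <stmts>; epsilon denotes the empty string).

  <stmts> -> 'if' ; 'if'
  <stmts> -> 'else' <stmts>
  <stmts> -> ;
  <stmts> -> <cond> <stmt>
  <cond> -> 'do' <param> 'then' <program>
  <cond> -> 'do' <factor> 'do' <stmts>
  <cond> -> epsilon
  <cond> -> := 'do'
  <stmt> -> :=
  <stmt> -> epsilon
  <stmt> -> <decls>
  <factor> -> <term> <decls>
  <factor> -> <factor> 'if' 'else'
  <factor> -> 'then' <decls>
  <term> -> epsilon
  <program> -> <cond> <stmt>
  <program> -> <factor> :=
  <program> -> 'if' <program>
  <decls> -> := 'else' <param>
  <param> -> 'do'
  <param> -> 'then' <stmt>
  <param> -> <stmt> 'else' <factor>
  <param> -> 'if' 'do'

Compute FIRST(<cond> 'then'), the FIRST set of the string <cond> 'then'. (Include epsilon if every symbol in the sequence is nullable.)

{ 'do', 'then', := }

Add FIRST(<cond>)\{epsilon} = { 'do', := }; <cond> is nullable, continue.
'then' is a terminal; add {'then'} and stop.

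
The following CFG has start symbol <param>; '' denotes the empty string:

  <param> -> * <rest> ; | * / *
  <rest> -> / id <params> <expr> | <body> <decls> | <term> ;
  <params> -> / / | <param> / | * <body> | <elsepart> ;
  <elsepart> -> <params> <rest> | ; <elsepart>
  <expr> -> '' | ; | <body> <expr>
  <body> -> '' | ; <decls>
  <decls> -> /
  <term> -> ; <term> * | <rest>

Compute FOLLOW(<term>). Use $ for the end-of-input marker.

In <rest> -> <term> ;: add FIRST(;) = { ; }.
In <term> -> ; <term> *: add FIRST(*) = { * }.
Union: FOLLOW(<term>) = { *, ; }.

{ *, ; }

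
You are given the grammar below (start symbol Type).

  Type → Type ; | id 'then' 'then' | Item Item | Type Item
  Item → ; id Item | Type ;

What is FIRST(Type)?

{ ;, id }

From Type → Type ;: add FIRST(Type) = { ;, id }.
Type → id 'then' 'then' contributes {id}.
From Type → Item Item: add FIRST(Item) = { ;, id }.
From Type → Type Item: add FIRST(Type) = { ;, id }.
Union: FIRST(Type) = { ;, id }.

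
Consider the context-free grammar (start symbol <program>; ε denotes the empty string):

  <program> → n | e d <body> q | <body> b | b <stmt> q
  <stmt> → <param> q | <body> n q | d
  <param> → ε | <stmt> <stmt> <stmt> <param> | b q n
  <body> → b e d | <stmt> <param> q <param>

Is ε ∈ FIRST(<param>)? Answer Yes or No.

Yes

<param> has an ε-production, so <param> ⇒ ε.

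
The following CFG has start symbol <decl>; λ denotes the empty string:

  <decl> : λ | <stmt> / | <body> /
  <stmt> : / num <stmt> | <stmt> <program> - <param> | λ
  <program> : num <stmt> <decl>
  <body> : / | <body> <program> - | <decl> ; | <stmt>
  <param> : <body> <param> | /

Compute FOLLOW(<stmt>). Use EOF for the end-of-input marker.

In <decl> : <stmt> /: add FIRST(/) = { / }.
In <stmt> : / num <stmt>: <stmt> is at the end, add FOLLOW(<stmt>) = { -, /, ;, num }.
In <stmt> : <stmt> <program> - <param>: add FIRST(<program> - <param>) = { num }.
In <program> : num <stmt> <decl>: add FIRST(<decl>)\{λ} = { /, ;, num }.
  Since <decl> is nullable, also add FOLLOW(<program>) = { - }.
In <body> : <stmt>: <stmt> is at the end, add FOLLOW(<body>) = { /, ;, num }.
Union: FOLLOW(<stmt>) = { -, /, ;, num }.

{ -, /, ;, num }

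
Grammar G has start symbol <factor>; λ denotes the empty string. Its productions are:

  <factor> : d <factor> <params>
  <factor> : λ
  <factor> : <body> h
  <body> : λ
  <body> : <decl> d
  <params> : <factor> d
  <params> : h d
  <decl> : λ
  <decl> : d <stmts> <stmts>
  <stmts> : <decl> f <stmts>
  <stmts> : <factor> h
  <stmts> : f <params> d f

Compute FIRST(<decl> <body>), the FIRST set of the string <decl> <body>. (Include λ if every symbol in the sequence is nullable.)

Add FIRST(<decl>)\{λ} = { d }; <decl> is nullable, continue.
Add FIRST(<body>)\{λ} = { d }; <body> is nullable, continue.
Every symbol is nullable, so include λ.

{ d, λ }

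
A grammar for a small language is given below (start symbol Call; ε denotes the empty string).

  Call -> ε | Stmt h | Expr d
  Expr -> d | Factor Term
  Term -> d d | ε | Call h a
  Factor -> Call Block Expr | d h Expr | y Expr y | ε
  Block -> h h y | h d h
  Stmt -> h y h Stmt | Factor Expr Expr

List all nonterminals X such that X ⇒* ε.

{ Call, Expr, Factor, Stmt, Term }

Directly nullable (have an ε-production): Call, Term, Factor.
Expr -> Factor Term with every symbol nullable, so Expr is nullable.
Stmt -> Factor Expr Expr with every symbol nullable, so Stmt is nullable.
No other nonterminal has a production whose RHS symbols are all nullable.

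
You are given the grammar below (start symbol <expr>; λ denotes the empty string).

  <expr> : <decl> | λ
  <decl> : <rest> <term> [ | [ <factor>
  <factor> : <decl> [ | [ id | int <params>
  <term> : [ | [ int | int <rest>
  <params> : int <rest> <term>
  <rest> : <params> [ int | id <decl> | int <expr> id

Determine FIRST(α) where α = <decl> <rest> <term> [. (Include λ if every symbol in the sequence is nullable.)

Add FIRST(<decl>) = { [, id, int }; <decl> is not nullable, stop.

{ [, id, int }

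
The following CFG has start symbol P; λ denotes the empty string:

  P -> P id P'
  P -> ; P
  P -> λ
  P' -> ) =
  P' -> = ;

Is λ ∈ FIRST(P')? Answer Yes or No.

Nullable nonterminals: P.
No production of P' has an RHS whose symbols are all nullable, so P' is not nullable.

No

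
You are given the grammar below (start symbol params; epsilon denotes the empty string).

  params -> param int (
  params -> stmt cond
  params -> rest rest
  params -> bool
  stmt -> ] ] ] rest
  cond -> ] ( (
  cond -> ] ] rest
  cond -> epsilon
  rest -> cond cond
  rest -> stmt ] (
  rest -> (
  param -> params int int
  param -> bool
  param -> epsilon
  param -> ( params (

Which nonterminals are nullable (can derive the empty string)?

{ cond, param, params, rest }

Directly nullable (have an epsilon-production): cond, param.
rest -> cond cond with every symbol nullable, so rest is nullable.
params -> rest rest with every symbol nullable, so params is nullable.
No other nonterminal has a production whose RHS symbols are all nullable.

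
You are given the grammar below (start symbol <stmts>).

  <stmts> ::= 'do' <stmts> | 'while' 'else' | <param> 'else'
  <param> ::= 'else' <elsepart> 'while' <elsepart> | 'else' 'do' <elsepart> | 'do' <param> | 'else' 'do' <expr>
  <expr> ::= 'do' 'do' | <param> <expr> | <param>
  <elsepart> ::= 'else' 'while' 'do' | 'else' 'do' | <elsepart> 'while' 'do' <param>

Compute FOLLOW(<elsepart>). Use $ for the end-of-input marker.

{ 'do', 'else', 'while' }

In <param> ::= 'else' <elsepart> 'while' <elsepart>: add FIRST('while' <elsepart>) = { 'while' }.
In <param> ::= 'else' <elsepart> 'while' <elsepart>: <elsepart> is at the end, add FOLLOW(<param>) = { 'do', 'else', 'while' }.
In <param> ::= 'else' 'do' <elsepart>: <elsepart> is at the end, add FOLLOW(<param>) = { 'do', 'else', 'while' }.
In <elsepart> ::= <elsepart> 'while' 'do' <param>: add FIRST('while' 'do' <param>) = { 'while' }.
Union: FOLLOW(<elsepart>) = { 'do', 'else', 'while' }.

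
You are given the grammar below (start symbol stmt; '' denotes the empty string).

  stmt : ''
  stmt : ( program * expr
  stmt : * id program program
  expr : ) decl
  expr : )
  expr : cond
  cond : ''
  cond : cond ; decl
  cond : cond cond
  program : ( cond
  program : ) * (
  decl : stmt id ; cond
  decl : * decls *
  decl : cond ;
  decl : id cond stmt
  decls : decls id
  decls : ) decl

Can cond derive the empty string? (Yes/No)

cond has an ''-production, so cond ⇒ ''.

Yes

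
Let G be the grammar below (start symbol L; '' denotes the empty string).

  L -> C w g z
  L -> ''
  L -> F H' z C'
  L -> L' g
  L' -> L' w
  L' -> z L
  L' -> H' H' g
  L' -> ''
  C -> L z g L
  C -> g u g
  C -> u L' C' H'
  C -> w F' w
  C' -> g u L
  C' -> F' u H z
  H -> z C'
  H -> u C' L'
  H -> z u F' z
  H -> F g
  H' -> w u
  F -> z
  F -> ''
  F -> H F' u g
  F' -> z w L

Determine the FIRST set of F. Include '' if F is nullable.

F -> z contributes {z}.
F -> '' contributes ''.
From F -> H F' u g: add FIRST(H) = { g, u, z }.
Union: FIRST(F) = { g, u, z, '' }.

{ g, u, z, '' }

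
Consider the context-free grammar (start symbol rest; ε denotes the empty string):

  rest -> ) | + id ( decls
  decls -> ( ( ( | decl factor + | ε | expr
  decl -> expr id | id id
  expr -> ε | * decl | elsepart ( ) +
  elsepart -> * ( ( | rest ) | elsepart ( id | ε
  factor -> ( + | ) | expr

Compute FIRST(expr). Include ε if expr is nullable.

expr -> ε contributes ε.
expr -> * decl contributes {*}.
From expr -> elsepart ( ) +: elsepart nullable, take FIRST(elsepart) ∪ {(} = { (, ), *, + }.
Union: FIRST(expr) = { (, ), *, +, ε }.

{ (, ), *, +, ε }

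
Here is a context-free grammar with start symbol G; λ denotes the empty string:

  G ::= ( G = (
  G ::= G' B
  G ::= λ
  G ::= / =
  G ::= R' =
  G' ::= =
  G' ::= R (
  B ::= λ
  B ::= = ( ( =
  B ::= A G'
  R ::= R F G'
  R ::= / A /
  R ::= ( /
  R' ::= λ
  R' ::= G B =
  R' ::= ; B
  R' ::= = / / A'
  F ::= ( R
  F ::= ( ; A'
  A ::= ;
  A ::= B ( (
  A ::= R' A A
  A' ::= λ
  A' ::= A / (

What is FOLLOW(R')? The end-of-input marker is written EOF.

In G ::= R' =: add FIRST(=) = { = }.
In A ::= R' A A: add FIRST(A A) = { (, /, ;, = }.
Union: FOLLOW(R') = { (, /, ;, = }.

{ (, /, ;, = }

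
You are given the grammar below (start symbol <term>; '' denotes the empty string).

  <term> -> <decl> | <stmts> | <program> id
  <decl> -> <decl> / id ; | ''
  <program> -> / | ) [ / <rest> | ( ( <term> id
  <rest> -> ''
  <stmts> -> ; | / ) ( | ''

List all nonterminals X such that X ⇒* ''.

{ <decl>, <rest>, <stmts>, <term> }

Directly nullable (have an ''-production): <decl>, <rest>, <stmts>.
<term> -> <decl> with every symbol nullable, so <term> is nullable.
No other nonterminal has a production whose RHS symbols are all nullable.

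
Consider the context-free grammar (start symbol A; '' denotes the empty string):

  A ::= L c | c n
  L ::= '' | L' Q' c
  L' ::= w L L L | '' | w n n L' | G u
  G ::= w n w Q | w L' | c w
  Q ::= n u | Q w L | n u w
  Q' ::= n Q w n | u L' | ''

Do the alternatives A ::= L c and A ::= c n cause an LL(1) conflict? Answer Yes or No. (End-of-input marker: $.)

FIRST(L c) = { c, n, u, w } and FIRST(c n) = { c }.
Both contain c, so the two alternatives are not disjoint — LL(1) conflict.

Yes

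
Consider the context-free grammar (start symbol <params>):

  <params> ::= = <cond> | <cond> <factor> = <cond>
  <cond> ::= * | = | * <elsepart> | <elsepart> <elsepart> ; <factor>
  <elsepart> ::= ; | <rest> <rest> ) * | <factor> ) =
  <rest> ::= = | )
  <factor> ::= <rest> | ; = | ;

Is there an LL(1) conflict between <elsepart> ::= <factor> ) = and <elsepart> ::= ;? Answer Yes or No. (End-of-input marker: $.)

FIRST(<factor> ) =) = { ), ;, = } and FIRST(;) = { ; }.
Both contain ;, so the two alternatives are not disjoint — LL(1) conflict.

Yes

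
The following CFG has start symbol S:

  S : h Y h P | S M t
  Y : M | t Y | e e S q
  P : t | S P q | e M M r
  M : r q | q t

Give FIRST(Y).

From Y : M: add FIRST(M) = { q, r }.
Y : t Y contributes {t}.
Y : e e S q contributes {e}.
Union: FIRST(Y) = { e, q, r, t }.

{ e, q, r, t }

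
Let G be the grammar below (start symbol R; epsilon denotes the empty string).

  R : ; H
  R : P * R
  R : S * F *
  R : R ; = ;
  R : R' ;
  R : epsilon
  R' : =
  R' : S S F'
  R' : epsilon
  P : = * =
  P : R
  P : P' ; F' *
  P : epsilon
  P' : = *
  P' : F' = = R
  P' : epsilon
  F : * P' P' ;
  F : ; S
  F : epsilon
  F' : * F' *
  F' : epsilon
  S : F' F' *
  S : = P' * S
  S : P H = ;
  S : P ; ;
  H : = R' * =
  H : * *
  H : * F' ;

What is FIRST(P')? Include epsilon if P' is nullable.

P' : = * contributes {=}.
From P' : F' = = R: F' nullable, take FIRST(F') ∪ {=} = { *, = }.
P' : epsilon contributes epsilon.
Union: FIRST(P') = { *, =, epsilon }.

{ *, =, epsilon }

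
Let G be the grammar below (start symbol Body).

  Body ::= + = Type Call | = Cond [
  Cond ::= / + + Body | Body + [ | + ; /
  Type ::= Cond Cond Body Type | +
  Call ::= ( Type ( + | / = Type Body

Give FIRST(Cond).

{ +, /, = }

Cond ::= / + + Body contributes {/}.
From Cond ::= Body + [: add FIRST(Body) = { +, = }.
Cond ::= + ; / contributes {+}.
Union: FIRST(Cond) = { +, /, = }.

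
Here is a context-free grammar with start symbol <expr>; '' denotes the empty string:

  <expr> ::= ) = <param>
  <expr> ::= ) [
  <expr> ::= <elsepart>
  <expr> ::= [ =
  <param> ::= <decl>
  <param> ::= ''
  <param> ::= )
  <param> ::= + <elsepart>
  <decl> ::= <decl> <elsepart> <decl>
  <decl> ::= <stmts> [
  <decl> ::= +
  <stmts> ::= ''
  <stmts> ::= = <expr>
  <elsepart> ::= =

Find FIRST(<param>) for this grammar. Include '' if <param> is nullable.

{ ), +, =, [, '' }

From <param> ::= <decl>: add FIRST(<decl>) = { +, =, [ }.
<param> ::= '' contributes ''.
<param> ::= ) contributes {)}.
<param> ::= + <elsepart> contributes {+}.
Union: FIRST(<param>) = { ), +, =, [, '' }.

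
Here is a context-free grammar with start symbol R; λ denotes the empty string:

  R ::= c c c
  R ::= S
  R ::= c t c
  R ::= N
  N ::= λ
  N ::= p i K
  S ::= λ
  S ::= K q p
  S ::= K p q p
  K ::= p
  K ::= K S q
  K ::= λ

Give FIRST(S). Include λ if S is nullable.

S ::= λ contributes λ.
From S ::= K q p: K nullable, take FIRST(K) ∪ {q} = { p, q }.
From S ::= K p q p: K nullable, take FIRST(K) ∪ {p} = { p, q }.
Union: FIRST(S) = { p, q, λ }.

{ p, q, λ }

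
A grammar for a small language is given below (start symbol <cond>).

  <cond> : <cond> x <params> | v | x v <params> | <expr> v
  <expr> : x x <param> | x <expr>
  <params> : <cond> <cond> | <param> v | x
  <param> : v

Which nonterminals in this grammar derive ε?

No nonterminal has an empty production or an RHS whose symbols are all nullable.

{ } (none)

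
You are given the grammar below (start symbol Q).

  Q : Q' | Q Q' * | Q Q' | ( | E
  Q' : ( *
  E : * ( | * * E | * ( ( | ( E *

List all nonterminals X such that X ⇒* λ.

{ } (none)

No nonterminal has an empty production or an RHS whose symbols are all nullable.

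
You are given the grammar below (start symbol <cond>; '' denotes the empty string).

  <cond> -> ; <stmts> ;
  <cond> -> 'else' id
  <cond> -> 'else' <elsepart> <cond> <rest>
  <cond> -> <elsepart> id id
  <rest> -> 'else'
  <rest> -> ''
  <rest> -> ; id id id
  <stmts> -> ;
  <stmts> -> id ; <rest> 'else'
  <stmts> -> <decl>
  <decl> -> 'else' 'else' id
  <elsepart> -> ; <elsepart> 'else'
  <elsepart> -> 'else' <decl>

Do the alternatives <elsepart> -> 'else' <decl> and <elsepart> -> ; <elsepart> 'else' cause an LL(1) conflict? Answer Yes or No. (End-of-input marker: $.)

FIRST('else' <decl>) = { 'else' } and FIRST(; <elsepart> 'else') = { ; }.
The FIRST sets are disjoint and neither alternative is nullable — no conflict.

No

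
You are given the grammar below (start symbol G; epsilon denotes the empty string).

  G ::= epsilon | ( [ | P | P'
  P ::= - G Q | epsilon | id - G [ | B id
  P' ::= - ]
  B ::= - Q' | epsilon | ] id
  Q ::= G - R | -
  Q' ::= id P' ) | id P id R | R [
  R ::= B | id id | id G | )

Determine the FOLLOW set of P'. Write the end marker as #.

{ #, (, ), -, [, ], id }

In G ::= P': P' is at the end, add FOLLOW(G) = { #, (, -, [, ], id }.
In Q' ::= id P' ): add FIRST()) = { ) }.
Union: FOLLOW(P') = { #, (, ), -, [, ], id }.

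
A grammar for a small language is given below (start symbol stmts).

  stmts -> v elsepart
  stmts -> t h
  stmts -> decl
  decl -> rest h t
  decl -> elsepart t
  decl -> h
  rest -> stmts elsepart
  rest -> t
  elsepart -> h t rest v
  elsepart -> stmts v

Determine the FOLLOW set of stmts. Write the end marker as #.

stmts is the start symbol, so # ∈ FOLLOW(stmts).
In rest -> stmts elsepart: add FIRST(elsepart) = { h, t, v }.
In elsepart -> stmts v: add FIRST(v) = { v }.
Union: FOLLOW(stmts) = { #, h, t, v }.

{ #, h, t, v }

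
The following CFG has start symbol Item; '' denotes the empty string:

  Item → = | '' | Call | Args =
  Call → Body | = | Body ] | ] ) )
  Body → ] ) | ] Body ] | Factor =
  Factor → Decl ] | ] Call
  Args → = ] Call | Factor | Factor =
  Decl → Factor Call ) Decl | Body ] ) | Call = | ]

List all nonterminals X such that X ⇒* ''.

Directly nullable (have an ''-production): Item.
No other nonterminal has a production whose RHS symbols are all nullable.

{ Item }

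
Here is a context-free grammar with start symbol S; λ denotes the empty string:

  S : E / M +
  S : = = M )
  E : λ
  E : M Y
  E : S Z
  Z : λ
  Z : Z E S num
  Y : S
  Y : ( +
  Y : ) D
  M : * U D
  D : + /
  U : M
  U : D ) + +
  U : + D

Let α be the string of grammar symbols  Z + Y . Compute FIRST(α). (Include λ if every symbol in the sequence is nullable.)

Add FIRST(Z)\{λ} = { *, /, = }; Z is nullable, continue.
+ is a terminal; add {+} and stop.

{ *, +, /, = }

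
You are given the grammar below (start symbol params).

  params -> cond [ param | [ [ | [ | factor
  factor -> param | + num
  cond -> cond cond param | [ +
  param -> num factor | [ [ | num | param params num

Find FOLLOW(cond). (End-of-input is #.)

{ [, num }

In params -> cond [ param: add FIRST([ param) = { [ }.
In cond -> cond cond param: add FIRST(cond param) = { [ }.
In cond -> cond cond param: add FIRST(param) = { [, num }.
Union: FOLLOW(cond) = { [, num }.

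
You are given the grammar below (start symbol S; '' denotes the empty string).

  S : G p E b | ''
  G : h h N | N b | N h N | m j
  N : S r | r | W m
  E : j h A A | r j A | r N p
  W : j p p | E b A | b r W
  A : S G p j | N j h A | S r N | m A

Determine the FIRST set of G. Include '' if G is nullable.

{ b, h, j, m, r }

G : h h N contributes {h}.
From G : N b: add FIRST(N) = { b, h, j, m, r }.
From G : N h N: add FIRST(N) = { b, h, j, m, r }.
G : m j contributes {m}.
Union: FIRST(G) = { b, h, j, m, r }.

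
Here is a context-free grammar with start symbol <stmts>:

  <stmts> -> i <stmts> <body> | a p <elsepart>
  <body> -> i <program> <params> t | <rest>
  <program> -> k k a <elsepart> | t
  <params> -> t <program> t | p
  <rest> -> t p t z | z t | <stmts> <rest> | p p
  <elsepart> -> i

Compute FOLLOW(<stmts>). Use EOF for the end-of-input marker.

<stmts> is the start symbol, so EOF ∈ FOLLOW(<stmts>).
In <stmts> -> i <stmts> <body>: add FIRST(<body>) = { a, i, p, t, z }.
In <rest> -> <stmts> <rest>: add FIRST(<rest>) = { a, i, p, t, z }.
Union: FOLLOW(<stmts>) = { EOF, a, i, p, t, z }.

{ EOF, a, i, p, t, z }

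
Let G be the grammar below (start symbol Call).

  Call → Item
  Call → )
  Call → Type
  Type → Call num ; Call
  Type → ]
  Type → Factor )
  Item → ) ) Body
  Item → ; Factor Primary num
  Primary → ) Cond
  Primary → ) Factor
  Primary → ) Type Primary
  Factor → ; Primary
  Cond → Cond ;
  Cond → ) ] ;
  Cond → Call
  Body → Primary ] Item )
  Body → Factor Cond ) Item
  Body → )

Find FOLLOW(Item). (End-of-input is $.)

In Call → Item: Item is at the end, add FOLLOW(Call) = { $, ), ;, ], num }.
In Body → Primary ] Item ): add FIRST()) = { ) }.
In Body → Factor Cond ) Item: Item is at the end, add FOLLOW(Body) = { $, ), ;, ], num }.
Union: FOLLOW(Item) = { $, ), ;, ], num }.

{ $, ), ;, ], num }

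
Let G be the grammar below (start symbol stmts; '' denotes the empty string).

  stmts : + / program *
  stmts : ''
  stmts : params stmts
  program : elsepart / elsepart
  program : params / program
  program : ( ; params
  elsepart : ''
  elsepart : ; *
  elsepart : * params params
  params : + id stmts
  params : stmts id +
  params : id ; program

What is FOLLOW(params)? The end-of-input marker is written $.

In stmts : params stmts: add FIRST(stmts)\{''} = { +, id }.
  Since stmts is nullable, also add FOLLOW(stmts) = { $, *, +, /, id }.
In program : params / program: add FIRST(/ program) = { / }.
In program : ( ; params: params is at the end, add FOLLOW(program) = { $, *, +, /, id }.
In elsepart : * params params: add FIRST(params) = { +, id }.
In elsepart : * params params: params is at the end, add FOLLOW(elsepart) = { $, *, +, /, id }.
Union: FOLLOW(params) = { $, *, +, /, id }.

{ $, *, +, /, id }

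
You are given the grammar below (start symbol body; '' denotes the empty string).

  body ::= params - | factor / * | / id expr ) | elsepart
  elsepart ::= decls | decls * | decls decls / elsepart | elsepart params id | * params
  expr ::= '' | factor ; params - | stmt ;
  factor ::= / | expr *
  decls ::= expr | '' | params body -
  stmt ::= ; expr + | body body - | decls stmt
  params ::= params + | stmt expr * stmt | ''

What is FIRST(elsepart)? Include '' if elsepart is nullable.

{ *, +, -, /, ;, id, '' }

From elsepart ::= decls: add FIRST(decls) = { *, +, -, /, ;, id, '' } (including '' since decls is nullable).
From elsepart ::= decls *: decls nullable, take FIRST(decls) ∪ {*} = { *, +, -, /, ;, id }.
From elsepart ::= decls decls / elsepart: decls, decls nullable, take FIRST(decls) ∪ FIRST(decls) ∪ {/} = { *, +, -, /, ;, id }.
From elsepart ::= elsepart params id: elsepart, params nullable, take FIRST(elsepart) ∪ FIRST(params) ∪ {id} = { *, +, -, /, ;, id }.
elsepart ::= * params contributes {*}.
Union: FIRST(elsepart) = { *, +, -, /, ;, id, '' }.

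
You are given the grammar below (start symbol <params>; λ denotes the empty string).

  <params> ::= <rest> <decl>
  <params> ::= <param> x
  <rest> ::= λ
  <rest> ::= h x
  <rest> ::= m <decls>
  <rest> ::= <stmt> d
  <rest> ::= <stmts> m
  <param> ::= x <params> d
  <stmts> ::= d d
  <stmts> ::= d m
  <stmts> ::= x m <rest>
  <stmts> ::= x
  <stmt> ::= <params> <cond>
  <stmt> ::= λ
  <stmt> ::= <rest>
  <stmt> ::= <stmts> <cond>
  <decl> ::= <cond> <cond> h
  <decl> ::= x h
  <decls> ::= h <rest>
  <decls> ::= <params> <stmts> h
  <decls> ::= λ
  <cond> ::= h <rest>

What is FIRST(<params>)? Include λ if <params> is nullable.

From <params> ::= <rest> <decl>: <rest> nullable, take FIRST(<rest>) ∪ FIRST(<decl>) = { d, h, m, x }.
From <params> ::= <param> x: add FIRST(<param>) = { x }.
Union: FIRST(<params>) = { d, h, m, x }.

{ d, h, m, x }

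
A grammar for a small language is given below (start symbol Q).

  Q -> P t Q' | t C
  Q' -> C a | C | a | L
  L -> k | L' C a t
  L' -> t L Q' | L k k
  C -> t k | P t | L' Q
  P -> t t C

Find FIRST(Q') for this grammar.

From Q' -> C a: add FIRST(C) = { k, t }.
From Q' -> C: add FIRST(C) = { k, t }.
Q' -> a contributes {a}.
From Q' -> L: add FIRST(L) = { k, t }.
Union: FIRST(Q') = { a, k, t }.

{ a, k, t }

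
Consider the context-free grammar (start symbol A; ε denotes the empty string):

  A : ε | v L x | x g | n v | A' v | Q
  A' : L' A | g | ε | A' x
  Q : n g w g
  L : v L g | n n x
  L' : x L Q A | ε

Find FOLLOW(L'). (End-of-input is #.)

{ g, n, v, x }

In A' : L' A: add FIRST(A)\{ε} = { g, n, v, x }.
  Since A is nullable, also add FOLLOW(A') = { v, x }.
Union: FOLLOW(L') = { g, n, v, x }.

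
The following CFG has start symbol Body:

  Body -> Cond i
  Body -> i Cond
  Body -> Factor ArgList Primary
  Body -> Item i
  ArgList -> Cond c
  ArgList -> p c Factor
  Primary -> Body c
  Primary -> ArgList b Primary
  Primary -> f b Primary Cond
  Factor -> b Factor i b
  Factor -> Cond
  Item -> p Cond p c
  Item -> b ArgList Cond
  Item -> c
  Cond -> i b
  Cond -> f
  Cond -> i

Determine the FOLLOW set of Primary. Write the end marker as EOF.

{ EOF, c, f, i }

In Body -> Factor ArgList Primary: Primary is at the end, add FOLLOW(Body) = { EOF, c }.
In Primary -> ArgList b Primary: Primary is at the end, add FOLLOW(Primary) = { EOF, c, f, i }.
In Primary -> f b Primary Cond: add FIRST(Cond) = { f, i }.
Union: FOLLOW(Primary) = { EOF, c, f, i }.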